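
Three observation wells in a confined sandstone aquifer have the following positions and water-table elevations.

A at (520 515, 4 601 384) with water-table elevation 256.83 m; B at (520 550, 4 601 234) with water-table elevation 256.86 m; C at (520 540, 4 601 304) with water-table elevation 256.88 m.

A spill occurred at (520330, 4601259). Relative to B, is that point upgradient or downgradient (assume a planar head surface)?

downgradient

Three-point gradient (reference A): Δ to B = (35, -150, +0.03), Δ to C = (25, -80, +0.05).
∂h/∂x = +0.005368, ∂h/∂y = +0.001053 (det = 950).
Head at (520330, 4601259) = 256.83 + (+0.005368)·(-185) + (+0.001053)·(-125) = 255.71 m.
That is lower than the 256.86 m at B, so the point is downgradient.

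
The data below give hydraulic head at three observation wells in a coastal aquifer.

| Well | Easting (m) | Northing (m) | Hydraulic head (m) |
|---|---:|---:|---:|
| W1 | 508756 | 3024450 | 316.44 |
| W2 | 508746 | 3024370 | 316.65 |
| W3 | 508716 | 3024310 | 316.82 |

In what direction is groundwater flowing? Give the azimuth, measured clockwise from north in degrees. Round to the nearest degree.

Taking W1 as reference: W2−W1 = (-10, -80, +0.21); W3−W1 = (-40, -140, +0.38).
Solve a·Δx + b·Δy = Δh: det = (-10)·(-140) − (-40)·(-80) = -1800.
∂h/∂x = [(+0.21)·(-140) − (+0.38)·(-80)] / -1800 = -0.0005556
∂h/∂y = [(-10)·(+0.38) − (-40)·(+0.21)] / -1800 = -0.002556
Flow direction (−∇h) has components (+0.0005556 E, +0.002556 N).
Azimuth = atan2(E, N) = atan2(+0.0005556, +0.002556) = 12.3° ≈ 012°.

012°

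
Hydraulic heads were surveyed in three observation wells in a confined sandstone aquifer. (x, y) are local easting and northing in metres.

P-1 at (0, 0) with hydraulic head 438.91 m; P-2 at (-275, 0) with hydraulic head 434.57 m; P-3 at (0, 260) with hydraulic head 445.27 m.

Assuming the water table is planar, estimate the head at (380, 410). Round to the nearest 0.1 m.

∂h/∂x = (434.57 − 438.91) / (-275 − 0) = +0.01578
∂h/∂y = (445.27 − 438.91) / (260 − 0) = +0.02446
h(380, 410) = 438.91 + (+0.01578)·(380) + (+0.02446)·(410) = 438.91 +5.997 +10.029 = 454.936 m.

454.9 m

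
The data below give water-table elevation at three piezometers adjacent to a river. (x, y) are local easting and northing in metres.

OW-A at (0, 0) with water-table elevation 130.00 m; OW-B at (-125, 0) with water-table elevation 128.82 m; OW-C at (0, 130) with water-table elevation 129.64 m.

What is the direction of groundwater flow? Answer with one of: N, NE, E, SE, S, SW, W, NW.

∂h/∂x = (128.82 − 130.00) / (-125 − 0) = +0.009440
∂h/∂y = (129.64 − 130.00) / (130 − 0) = -0.002769
Flow = −∇h = (-0.009440 east, +0.002769 north), which points west.

W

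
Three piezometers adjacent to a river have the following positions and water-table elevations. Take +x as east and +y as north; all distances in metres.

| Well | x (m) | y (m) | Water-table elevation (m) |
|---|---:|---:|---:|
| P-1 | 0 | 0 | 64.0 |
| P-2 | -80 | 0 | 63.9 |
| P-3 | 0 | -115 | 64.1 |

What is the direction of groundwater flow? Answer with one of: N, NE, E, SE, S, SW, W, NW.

∂h/∂x = (63.9 − 64.0) / (-80 − 0) = +0.001250
∂h/∂y = (64.1 − 64.0) / (-115 − 0) = -0.0008696
Flow = −∇h = (-0.001250 east, +0.0008696 north), which points northwest.

NW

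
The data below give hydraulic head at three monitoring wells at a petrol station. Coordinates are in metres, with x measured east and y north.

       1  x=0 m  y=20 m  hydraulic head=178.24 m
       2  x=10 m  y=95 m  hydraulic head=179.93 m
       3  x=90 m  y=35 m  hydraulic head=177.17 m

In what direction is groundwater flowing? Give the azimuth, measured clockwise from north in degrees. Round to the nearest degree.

147°

Differences from 1: to 2 (Δx, Δy, Δh) = (10, 75, +1.69); to 3 = (90, 15, -1.07).
Solve a·Δx + b·Δy = Δh: det = 10·15 − 90·75 = -6600.
∂h/∂x = [(+1.69)·15 − (-1.07)·75] / -6600 = -0.01600
∂h/∂y = [10·(-1.07) − 90·(+1.69)] / -6600 = +0.02467
Flow direction (−∇h) has components (+0.01600 E, -0.02467 N).
Azimuth = atan2(E, N) = atan2(+0.01600, -0.02467) = 147.0° ≈ 147°.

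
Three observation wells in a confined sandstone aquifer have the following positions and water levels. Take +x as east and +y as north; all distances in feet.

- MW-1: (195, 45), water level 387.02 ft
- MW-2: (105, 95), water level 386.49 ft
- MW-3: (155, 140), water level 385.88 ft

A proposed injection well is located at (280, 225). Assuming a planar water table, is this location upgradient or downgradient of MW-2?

With h = a·x + b·y + c and MW-1 as origin, the differences give:
  (-90)·a + 50·b = -0.53
  (-40)·a + 95·b = -1.14
Eliminate b (×95 and ×50, subtract): -6550·a = 6.650 → a = ∂h/∂x = -0.001015
Back-substitute: b = ∂h/∂y = -0.01243.
Head at (280, 225) = 387.02 + (-0.001015)·(85) + (-0.01243)·(180) = 384.70 ft.
That is lower than the 386.49 ft at MW-2, so the point is downgradient.

downgradient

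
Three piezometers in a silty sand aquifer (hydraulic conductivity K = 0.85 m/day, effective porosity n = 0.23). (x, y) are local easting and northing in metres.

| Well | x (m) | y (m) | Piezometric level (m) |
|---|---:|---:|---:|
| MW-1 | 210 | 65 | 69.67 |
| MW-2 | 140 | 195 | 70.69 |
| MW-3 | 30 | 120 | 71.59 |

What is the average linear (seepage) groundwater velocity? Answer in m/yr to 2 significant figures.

Differences from MW-1: to MW-2 (Δx, Δy, Δh) = (-70, 130, +1.02); to MW-3 = (-180, 55, +1.92).
Determinant of the coordinate differences = (-70)·55 − (-180)·130 = 19550.
∂h/∂x = [(+1.02)·55 − (+1.92)·130] / 19550 = -0.009898
∂h/∂y = [(-70)·(+1.92) − (-180)·(+1.02)] / 19550 = +0.002517
|∇h| = √(-0.009898² + 0.002517²) = 0.01021
Seepage velocity v = K·i/n = 0.85 × 0.01021 / 0.23 = 0.03773 m/day = 13.78 m/yr.

14 m/yr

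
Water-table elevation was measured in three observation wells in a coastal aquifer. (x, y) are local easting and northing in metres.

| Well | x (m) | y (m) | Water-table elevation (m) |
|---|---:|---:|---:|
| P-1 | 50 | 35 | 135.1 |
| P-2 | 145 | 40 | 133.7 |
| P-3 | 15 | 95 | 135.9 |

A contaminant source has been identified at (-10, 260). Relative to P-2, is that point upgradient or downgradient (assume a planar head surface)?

Taking P-1 as reference: P-2−P-1 = (95, 5, -1.4); P-3−P-1 = (-35, 60, +0.8).
Solve a·Δx + b·Δy = Δh: det = 95·60 − (-35)·5 = 5875.
∂h/∂x = [(-1.4)·60 − (+0.8)·5] / 5875 = -0.01498
∂h/∂y = [95·(+0.8) − (-35)·(-1.4)] / 5875 = +0.004596
Head at (-10, 260) = 135.1 + (-0.01498)·(-60) + (+0.004596)·(225) = 137.03 m.
That is higher than the 133.7 m at P-2, so the point is upgradient.

upgradient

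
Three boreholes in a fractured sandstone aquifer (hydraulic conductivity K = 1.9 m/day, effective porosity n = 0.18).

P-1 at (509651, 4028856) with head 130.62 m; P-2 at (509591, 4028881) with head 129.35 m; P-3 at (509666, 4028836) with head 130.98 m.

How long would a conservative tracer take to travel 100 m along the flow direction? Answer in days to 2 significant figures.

470 days

Differences from P-1: to P-2 (Δx, Δy, Δh) = (-60, 25, -1.27); to P-3 = (15, -20, +0.36).
Solve a·Δx + b·Δy = Δh: det = (-60)·(-20) − 15·25 = 825.
∂h/∂x = [(-1.27)·(-20) − (+0.36)·25] / 825 = +0.01988
∂h/∂y = [(-60)·(+0.36) − 15·(-1.27)] / 825 = -0.003091
|∇h| = √(0.01988² + -0.003091²) = 0.02012
Seepage velocity v = K·i/n = 1.9 × 0.02012 / 0.18 = 0.2124 m/day.
t = 100 / 0.2124 = 470.8 days.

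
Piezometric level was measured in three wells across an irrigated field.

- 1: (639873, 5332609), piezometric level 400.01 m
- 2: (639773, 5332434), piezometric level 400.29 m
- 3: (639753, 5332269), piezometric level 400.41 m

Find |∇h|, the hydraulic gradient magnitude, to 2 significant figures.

0.0020

Differences from 1: to 2 (Δx, Δy, Δh) = (-100, -175, +0.28); to 3 = (-120, -340, +0.40).
Determinant of the coordinate differences = (-100)·(-340) − (-120)·(-175) = 13000.
∂h/∂x = [(+0.28)·(-340) − (+0.40)·(-175)] / 13000 = -0.001938
∂h/∂y = [(-100)·(+0.40) − (-120)·(+0.28)] / 13000 = -0.0004923
|∇h| = √(-0.001938² + -0.0004923²) = 0.002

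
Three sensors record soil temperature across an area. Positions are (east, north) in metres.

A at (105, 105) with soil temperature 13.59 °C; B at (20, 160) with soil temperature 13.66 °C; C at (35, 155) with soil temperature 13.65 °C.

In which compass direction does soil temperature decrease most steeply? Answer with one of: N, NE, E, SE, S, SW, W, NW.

SE

With T = a·x + b·y + c and A as origin, the differences give:
  (-85)·a + 55·b = +0.07
  (-70)·a + 50·b = +0.06
Eliminate b (×50 and ×55, subtract): -400·a = 0.200 → a = ∂T/∂x = -0.0005000
Back-substitute: b = ∂T/∂y = +0.0005000.
Steepest decrease is along −∇f = (+0.0005000 E, -0.0005000 N) → southeast.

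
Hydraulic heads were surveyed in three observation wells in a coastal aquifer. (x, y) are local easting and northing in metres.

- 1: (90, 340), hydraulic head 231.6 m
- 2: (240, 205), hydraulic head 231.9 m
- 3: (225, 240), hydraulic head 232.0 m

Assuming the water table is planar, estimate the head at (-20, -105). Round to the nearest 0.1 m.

Taking 1 as reference: 2−1 = (150, -135, +0.3); 3−1 = (135, -100, +0.4).
Determinant of the coordinate differences = 150·(-100) − 135·(-135) = 3225.
∂h/∂x = [(+0.3)·(-100) − (+0.4)·(-135)] / 3225 = +0.007442
∂h/∂y = [150·(+0.4) − 135·(+0.3)] / 3225 = +0.006047
h(-20, -105) = 231.6 + (+0.007442)·(-110) + (+0.006047)·(-445) = 231.6 -0.819 -2.691 = 228.091 m.

228.1 m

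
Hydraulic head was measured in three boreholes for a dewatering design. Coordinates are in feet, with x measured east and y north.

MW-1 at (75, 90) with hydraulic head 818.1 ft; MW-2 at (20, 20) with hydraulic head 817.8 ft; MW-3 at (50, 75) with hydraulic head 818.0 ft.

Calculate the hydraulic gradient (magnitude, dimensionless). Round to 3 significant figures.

0.00346

Differences from MW-1: to MW-2 (Δx, Δy, Δh) = (-55, -70, -0.3); to MW-3 = (-25, -15, -0.1).
Determinant of the coordinate differences = (-55)·(-15) − (-25)·(-70) = -925.
∂h/∂x = [(-0.3)·(-15) − (-0.1)·(-70)] / -925 = +0.002703
∂h/∂y = [(-55)·(-0.1) − (-25)·(-0.3)] / -925 = +0.002162
|∇h| = √(0.002703² + 0.002162²) = 0.003461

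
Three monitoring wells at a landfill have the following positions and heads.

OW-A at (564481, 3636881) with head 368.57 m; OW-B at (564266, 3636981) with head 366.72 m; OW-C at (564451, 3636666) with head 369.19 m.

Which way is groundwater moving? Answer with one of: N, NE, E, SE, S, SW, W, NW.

Differences from OW-A: to OW-B (Δx, Δy, Δh) = (-215, 100, -1.85); to OW-C = (-30, -215, +0.62).
Determinant of the coordinate differences = (-215)·(-215) − (-30)·100 = 49225.
∂h/∂x = [(-1.85)·(-215) − (+0.62)·100] / 49225 = +0.006821
∂h/∂y = [(-215)·(+0.62) − (-30)·(-1.85)] / 49225 = -0.003835
Flow = −∇h = (-0.006821 east, +0.003835 north), which points northwest.

NW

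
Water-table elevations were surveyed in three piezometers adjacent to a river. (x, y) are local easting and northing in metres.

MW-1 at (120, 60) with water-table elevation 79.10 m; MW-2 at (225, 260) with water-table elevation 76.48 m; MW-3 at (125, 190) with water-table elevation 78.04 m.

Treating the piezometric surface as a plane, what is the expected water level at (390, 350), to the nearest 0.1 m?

74.1 m

Three-point gradient (reference MW-1): Δ to MW-2 = (105, 200, -2.62), Δ to MW-3 = (5, 130, -1.06).
∂h/∂x = -0.01017, ∂h/∂y = -0.007763 (det = 12650).
h(390, 350) = 79.10 + (-0.01017)·(270) + (-0.007763)·(290) = 79.10 -2.745 -2.251 = 74.104 m.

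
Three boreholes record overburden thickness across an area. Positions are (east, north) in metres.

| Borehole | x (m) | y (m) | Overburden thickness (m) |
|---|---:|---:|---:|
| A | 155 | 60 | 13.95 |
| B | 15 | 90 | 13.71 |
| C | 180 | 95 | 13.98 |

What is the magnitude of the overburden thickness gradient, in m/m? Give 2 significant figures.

0.0017 m/m

Taking A as reference: B−A = (-140, 30, -0.24); C−A = (25, 35, +0.03).
Determinant of the coordinate differences = (-140)·35 − 25·30 = -5650.
∂d/∂x = [(-0.24)·35 − (+0.03)·30] / -5650 = +0.001646
∂d/∂y = [(-140)·(+0.03) − 25·(-0.24)] / -5650 = -0.0003186
|∇f| = √(0.001646² + -0.0003186²) = 0.001677 m/m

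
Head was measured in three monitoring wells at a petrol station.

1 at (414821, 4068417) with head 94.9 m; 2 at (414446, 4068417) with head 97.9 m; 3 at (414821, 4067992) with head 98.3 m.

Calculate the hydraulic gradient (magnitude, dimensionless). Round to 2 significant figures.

∂h/∂x = (97.9 − 94.9) / (414446 − 414821) = -0.008000
∂h/∂y = (98.3 − 94.9) / (4067992 − 4068417) = -0.008000
|∇h| = √(-0.008000² + -0.008000²) = 0.01131

0.011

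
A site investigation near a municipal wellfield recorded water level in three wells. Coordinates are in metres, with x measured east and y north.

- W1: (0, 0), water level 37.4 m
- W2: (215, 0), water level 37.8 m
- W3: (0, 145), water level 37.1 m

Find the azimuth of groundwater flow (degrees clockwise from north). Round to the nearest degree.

318°

∂h/∂x = (37.8 − 37.4) / (215 − 0) = +0.001860
∂h/∂y = (37.1 − 37.4) / (145 − 0) = -0.002069
Flow direction (−∇h) has components (-0.001860 E, +0.002069 N).
Azimuth = atan2(E, N) = atan2(-0.001860, +0.002069) = 318.0° ≈ 318°.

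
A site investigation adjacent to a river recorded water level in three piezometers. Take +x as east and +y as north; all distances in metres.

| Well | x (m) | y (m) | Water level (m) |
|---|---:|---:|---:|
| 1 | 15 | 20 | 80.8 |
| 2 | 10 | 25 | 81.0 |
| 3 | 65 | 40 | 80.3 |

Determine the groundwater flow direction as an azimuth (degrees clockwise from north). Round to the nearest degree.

139°

Differences from 1: to 2 (Δx, Δy, Δh) = (-5, 5, +0.2); to 3 = (50, 20, -0.5).
Determinant of the coordinate differences = (-5)·20 − 50·5 = -350.
∂h/∂x = [(+0.2)·20 − (-0.5)·5] / -350 = -0.01857
∂h/∂y = [(-5)·(-0.5) − 50·(+0.2)] / -350 = +0.02143
Flow direction (−∇h) has components (+0.01857 E, -0.02143 N).
Azimuth = atan2(E, N) = atan2(+0.01857, -0.02143) = 139.1° ≈ 139°.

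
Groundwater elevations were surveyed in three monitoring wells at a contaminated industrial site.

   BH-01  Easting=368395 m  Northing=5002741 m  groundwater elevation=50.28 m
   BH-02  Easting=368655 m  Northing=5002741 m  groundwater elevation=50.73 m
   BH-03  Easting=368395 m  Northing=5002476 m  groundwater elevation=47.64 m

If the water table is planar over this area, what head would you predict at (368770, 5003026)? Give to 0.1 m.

∂h/∂x = (50.73 − 50.28) / (368655 − 368395) = +0.001731
∂h/∂y = (47.64 − 50.28) / (5002476 − 5002741) = +0.009962
h(368770, 5003026) = 50.28 + (+0.001731)·(375) + (+0.009962)·(285) = 50.28 +0.649 +2.839 = 53.768 m.

53.8 m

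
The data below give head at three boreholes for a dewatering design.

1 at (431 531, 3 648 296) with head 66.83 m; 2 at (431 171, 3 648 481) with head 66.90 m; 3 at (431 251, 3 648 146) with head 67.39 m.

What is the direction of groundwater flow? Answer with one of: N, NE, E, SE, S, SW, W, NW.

NE

With h = a·x + b·y + c and 1 as origin, the differences give:
  (-360)·a + 185·b = +0.07
  (-280)·a + (-150)·b = +0.56
Eliminate b (×(-150) and ×185, subtract): 105800·a = -114.100 → a = ∂h/∂x = -0.001078
Back-substitute: b = ∂h/∂y = -0.001720.
Flow = −∇h = (+0.001078 east, +0.001720 north), which points northeast.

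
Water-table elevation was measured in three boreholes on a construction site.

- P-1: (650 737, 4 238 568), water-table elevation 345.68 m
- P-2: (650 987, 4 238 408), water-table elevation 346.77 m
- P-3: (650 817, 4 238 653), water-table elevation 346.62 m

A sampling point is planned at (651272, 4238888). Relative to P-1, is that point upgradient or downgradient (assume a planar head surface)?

Three-point gradient (reference P-1): Δ to P-2 = (250, -160, +1.09), Δ to P-3 = (80, 85, +0.94).
∂h/∂x = +0.007138, ∂h/∂y = +0.004341 (det = 34050).
Head at (651272, 4238888) = 345.68 + (+0.007138)·(535) + (+0.004341)·(320) = 350.89 m.
That is higher than the 345.68 m at P-1, so the point is upgradient.

upgradient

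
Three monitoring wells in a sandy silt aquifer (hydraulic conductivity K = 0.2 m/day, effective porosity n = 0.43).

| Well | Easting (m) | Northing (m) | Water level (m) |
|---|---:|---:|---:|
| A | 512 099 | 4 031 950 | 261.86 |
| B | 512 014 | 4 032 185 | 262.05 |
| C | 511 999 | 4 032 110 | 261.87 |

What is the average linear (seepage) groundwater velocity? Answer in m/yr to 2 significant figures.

0.57 m/yr

With h = a·x + b·y + c and A as origin, the differences give:
  (-85)·a + 235·b = +0.19
  (-100)·a + 160·b = +0.01
Eliminate b (×160 and ×235, subtract): 9900·a = 28.050 → a = ∂h/∂x = +0.002833
Back-substitute: b = ∂h/∂y = +0.001833.
|∇h| = √(0.002833² + 0.001833²) = 0.003374
Seepage velocity v = K·i/n = 0.2 × 0.003374 / 0.43 = 0.001569 m/day = 0.5731 m/yr.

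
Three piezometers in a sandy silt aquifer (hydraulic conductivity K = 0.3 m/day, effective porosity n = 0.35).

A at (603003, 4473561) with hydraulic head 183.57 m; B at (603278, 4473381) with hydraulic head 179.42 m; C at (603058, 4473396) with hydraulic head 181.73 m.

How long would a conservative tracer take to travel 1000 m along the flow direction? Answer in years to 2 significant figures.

250 years

Taking A as reference: B−A = (275, -180, -4.15); C−A = (55, -165, -1.84).
Determinant of the coordinate differences = 275·(-165) − 55·(-180) = -35475.
∂h/∂x = [(-4.15)·(-165) − (-1.84)·(-180)] / -35475 = -0.009966
∂h/∂y = [275·(-1.84) − 55·(-4.15)] / -35475 = +0.007829
|∇h| = √(-0.009966² + 0.007829²) = 0.01267
Seepage velocity v = K·i/n = 0.3 × 0.01267 / 0.35 = 0.01086 m/day.
t = 1000 / 0.01086 = 9.208e+04 days = 252 years.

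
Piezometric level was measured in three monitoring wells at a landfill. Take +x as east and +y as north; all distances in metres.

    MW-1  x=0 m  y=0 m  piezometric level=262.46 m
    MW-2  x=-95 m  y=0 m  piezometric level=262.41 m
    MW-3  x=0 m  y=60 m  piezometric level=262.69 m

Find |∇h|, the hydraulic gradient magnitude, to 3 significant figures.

∂h/∂x = (262.41 − 262.46) / (-95 − 0) = +0.0005263
∂h/∂y = (262.69 − 262.46) / (60 − 0) = +0.003833
|∇h| = √(0.0005263² + 0.003833²) = 0.003869

0.00387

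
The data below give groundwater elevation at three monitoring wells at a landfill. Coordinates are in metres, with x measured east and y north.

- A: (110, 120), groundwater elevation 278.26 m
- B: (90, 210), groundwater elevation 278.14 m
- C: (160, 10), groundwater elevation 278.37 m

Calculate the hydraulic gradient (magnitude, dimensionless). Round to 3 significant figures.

0.00219

Taking A as reference: B−A = (-20, 90, -0.12); C−A = (50, -110, +0.11).
Solve a·Δx + b·Δy = Δh: det = (-20)·(-110) − 50·90 = -2300.
∂h/∂x = [(-0.12)·(-110) − (+0.11)·90] / -2300 = -0.001435
∂h/∂y = [(-20)·(+0.11) − 50·(-0.12)] / -2300 = -0.001652
|∇h| = √(-0.001435² + -0.001652²) = 0.002188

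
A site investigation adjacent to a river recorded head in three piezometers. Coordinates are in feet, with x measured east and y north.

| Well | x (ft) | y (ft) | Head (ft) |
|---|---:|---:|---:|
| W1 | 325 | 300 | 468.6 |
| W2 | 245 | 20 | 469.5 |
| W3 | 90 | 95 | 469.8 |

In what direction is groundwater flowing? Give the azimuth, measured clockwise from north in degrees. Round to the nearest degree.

With h = a·x + b·y + c and W1 as origin, the differences give:
  (-80)·a + (-280)·b = +0.9
  (-235)·a + (-205)·b = +1.2
Eliminate b (×(-205) and ×(-280), subtract): -49400·a = 151.50 → a = ∂h/∂x = -0.003067
Back-substitute: b = ∂h/∂y = -0.002338.
Flow direction (−∇h) has components (+0.003067 E, +0.002338 N).
Azimuth = atan2(E, N) = atan2(+0.003067, +0.002338) = 52.7° ≈ 053°.

053°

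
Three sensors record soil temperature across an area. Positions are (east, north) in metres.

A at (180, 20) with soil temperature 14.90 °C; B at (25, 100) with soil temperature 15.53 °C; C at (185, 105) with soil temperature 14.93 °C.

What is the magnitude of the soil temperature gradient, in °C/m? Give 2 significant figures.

0.0038 °C/m

Differences from A: to B (Δx, Δy, Δh) = (-155, 80, +0.63); to C = (5, 85, +0.03).
Determinant of the coordinate differences = (-155)·85 − 5·80 = -13575.
∂T/∂x = [(+0.63)·85 − (+0.03)·80] / -13575 = -0.003768
∂T/∂y = [(-155)·(+0.03) − 5·(+0.63)] / -13575 = +0.0005746
|∇f| = √(-0.003768² + 0.0005746²) = 0.003812 °C/m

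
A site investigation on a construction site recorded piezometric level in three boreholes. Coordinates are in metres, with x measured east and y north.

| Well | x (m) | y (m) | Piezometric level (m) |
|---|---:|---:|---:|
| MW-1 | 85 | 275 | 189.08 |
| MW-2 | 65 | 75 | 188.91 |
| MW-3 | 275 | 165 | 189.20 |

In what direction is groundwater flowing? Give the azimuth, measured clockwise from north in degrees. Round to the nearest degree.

235°

Taking MW-1 as reference: MW-2−MW-1 = (-20, -200, -0.17); MW-3−MW-1 = (190, -110, +0.12).
Determinant of the coordinate differences = (-20)·(-110) − 190·(-200) = 40200.
∂h/∂x = [(-0.17)·(-110) − (+0.12)·(-200)] / 40200 = +0.001062
∂h/∂y = [(-20)·(+0.12) − 190·(-0.17)] / 40200 = +0.0007438
Flow direction (−∇h) has components (-0.001062 E, -0.0007438 N).
Azimuth = atan2(E, N) = atan2(-0.001062, -0.0007438) = 235.0° ≈ 235°.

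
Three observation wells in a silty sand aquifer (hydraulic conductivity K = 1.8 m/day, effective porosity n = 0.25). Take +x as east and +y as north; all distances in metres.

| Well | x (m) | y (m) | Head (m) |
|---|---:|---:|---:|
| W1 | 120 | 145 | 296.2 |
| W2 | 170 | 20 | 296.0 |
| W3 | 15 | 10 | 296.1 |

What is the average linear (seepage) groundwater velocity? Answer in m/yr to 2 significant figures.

3.9 m/yr

Differences from W1: to W2 (Δx, Δy, Δh) = (50, -125, -0.2); to W3 = (-105, -135, -0.1).
Determinant of the coordinate differences = 50·(-135) − (-105)·(-125) = -19875.
∂h/∂x = [(-0.2)·(-135) − (-0.1)·(-125)] / -19875 = -0.0007296
∂h/∂y = [50·(-0.1) − (-105)·(-0.2)] / -19875 = +0.001308
|∇h| = √(-0.0007296² + 0.001308²) = 0.001498
Seepage velocity v = K·i/n = 1.8 × 0.001498 / 0.25 = 0.01079 m/day = 3.941 m/yr.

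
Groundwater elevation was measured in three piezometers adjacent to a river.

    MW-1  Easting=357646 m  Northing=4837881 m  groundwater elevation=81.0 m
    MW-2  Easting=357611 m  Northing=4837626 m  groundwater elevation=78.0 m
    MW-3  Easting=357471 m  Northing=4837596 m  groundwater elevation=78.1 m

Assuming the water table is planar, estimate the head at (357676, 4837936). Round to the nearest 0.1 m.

81.6 m

Differences from MW-1: to MW-2 (Δx, Δy, Δh) = (-35, -255, -3.0); to MW-3 = (-175, -285, -2.9).
Solve a·Δx + b·Δy = Δh: det = (-35)·(-285) − (-175)·(-255) = -34650.
∂h/∂x = [(-3.0)·(-285) − (-2.9)·(-255)] / -34650 = -0.003333
∂h/∂y = [(-35)·(-2.9) − (-175)·(-3.0)] / -34650 = +0.01222
h(357676, 4837936) = 81.0 + (-0.003333)·(30) + (+0.01222)·(55) = 81.0 -0.100 +0.672 = 81.572 m.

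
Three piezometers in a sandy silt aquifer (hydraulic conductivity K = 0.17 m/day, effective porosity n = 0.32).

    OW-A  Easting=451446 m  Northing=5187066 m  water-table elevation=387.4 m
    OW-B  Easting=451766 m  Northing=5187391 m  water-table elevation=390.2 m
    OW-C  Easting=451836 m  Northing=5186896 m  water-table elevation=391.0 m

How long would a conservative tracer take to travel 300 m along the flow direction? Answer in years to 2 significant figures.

With h = a·x + b·y + c and OW-A as origin, the differences give:
  320·a + 325·b = +2.8
  390·a + (-170)·b = +3.6
Eliminate b (×(-170) and ×325, subtract): -181150·a = -1646.00 → a = ∂h/∂x = +0.009086
Back-substitute: b = ∂h/∂y = -0.0003312.
|∇h| = √(0.009086² + -0.0003312²) = 0.009092
Seepage velocity v = K·i/n = 0.17 × 0.009092 / 0.32 = 0.00483 m/day.
t = 300 / 0.00483 = 6.211e+04 days = 170 years.

170 years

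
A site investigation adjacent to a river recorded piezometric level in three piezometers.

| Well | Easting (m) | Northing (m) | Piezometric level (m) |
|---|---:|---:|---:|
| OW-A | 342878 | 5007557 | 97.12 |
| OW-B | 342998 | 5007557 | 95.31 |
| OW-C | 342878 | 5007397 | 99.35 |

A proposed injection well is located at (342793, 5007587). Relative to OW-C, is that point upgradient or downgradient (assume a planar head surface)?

∂h/∂x = (95.31 − 97.12) / (342998 − 342878) = -0.01508
∂h/∂y = (99.35 − 97.12) / (5007397 − 5007557) = -0.01394
Head at (342793, 5007587) = 97.12 + (-0.01508)·(-85) + (-0.01394)·(30) = 97.98 m.
That is lower than the 99.35 m at OW-C, so the point is downgradient.

downgradient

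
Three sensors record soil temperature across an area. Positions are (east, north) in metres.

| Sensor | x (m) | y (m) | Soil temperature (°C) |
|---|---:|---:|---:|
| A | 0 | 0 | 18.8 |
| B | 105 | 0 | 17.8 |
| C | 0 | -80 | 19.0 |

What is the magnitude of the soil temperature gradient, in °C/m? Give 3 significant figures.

∂T/∂x = (17.8 − 18.8) / (105 − 0) = -0.009524
∂T/∂y = (19.0 − 18.8) / (-80 − 0) = -0.002500
|∇f| = √(-0.009524² + -0.002500²) = 0.009847 °C/m

0.00985 °C/m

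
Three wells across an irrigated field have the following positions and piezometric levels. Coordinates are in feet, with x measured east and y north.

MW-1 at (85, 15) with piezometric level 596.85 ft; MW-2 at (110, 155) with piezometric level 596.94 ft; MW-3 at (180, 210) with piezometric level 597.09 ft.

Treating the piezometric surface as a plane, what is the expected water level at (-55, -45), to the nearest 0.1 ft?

596.6 ft

With h = a·x + b·y + c and MW-1 as origin, the differences give:
  25·a + 140·b = +0.09
  95·a + 195·b = +0.24
Eliminate b (×195 and ×140, subtract): -8425·a = -16.050 → a = ∂h/∂x = +0.001905
Back-substitute: b = ∂h/∂y = +0.0003027.
h(-55, -45) = 596.85 + (+0.001905)·(-140) + (+0.0003027)·(-60) = 596.85 -0.267 -0.018 = 596.565 ft.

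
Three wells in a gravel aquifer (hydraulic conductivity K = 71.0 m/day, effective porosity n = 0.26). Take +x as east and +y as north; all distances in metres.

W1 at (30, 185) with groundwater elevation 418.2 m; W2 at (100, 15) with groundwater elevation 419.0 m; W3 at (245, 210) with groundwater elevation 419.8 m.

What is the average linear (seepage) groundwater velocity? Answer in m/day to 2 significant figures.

2.1 m/day

With h = a·x + b·y + c and W1 as origin, the differences give:
  70·a + (-170)·b = +0.8
  215·a + 25·b = +1.6
Eliminate b (×25 and ×(-170), subtract): 38300·a = 292.00 → a = ∂h/∂x = +0.007624
Back-substitute: b = ∂h/∂y = -0.001567.
|∇h| = √(0.007624² + -0.001567²) = 0.007783
Seepage velocity v = K·i/n = 71.0 × 0.007783 / 0.26 = 2.125 m/day.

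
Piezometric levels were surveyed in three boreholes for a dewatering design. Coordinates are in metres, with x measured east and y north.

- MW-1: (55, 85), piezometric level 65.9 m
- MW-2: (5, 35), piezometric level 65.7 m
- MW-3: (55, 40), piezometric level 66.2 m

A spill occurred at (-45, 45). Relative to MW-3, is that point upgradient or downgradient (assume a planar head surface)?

downgradient

Differences from MW-1: to MW-2 (Δx, Δy, Δh) = (-50, -50, -0.2); to MW-3 = (0, -45, +0.3).
Solve a·Δx + b·Δy = Δh: det = (-50)·(-45) − 0·(-50) = 2250.
∂h/∂x = [(-0.2)·(-45) − (+0.3)·(-50)] / 2250 = +0.01067
∂h/∂y = [(-50)·(+0.3) − 0·(-0.2)] / 2250 = -0.006667
Head at (-45, 45) = 65.9 + (+0.01067)·(-100) + (-0.006667)·(-40) = 65.10 m.
That is lower than the 66.2 m at MW-3, so the point is downgradient.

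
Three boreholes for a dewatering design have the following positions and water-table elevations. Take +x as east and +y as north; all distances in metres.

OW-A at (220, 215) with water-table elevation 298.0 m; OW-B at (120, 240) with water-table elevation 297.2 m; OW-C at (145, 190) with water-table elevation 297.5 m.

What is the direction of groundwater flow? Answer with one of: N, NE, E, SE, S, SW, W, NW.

W

With h = a·x + b·y + c and OW-A as origin, the differences give:
  (-100)·a + 25·b = -0.8
  (-75)·a + (-25)·b = -0.5
Eliminate b (×(-25) and ×25, subtract): 4375·a = 32.50 → a = ∂h/∂x = +0.007429
Back-substitute: b = ∂h/∂y = -0.002286.
Flow = −∇h = (-0.007429 east, +0.002286 north), which points west.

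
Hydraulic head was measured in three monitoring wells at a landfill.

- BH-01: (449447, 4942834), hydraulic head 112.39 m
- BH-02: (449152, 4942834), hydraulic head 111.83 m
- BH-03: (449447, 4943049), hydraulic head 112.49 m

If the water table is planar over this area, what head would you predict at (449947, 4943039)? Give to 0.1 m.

∂h/∂x = (111.83 − 112.39) / (449152 − 449447) = +0.001898
∂h/∂y = (112.49 − 112.39) / (4943049 − 4942834) = +0.0004651
h(449947, 4943039) = 112.39 + (+0.001898)·(500) + (+0.0004651)·(205) = 112.39 +0.949 +0.095 = 113.435 m.

113.4 m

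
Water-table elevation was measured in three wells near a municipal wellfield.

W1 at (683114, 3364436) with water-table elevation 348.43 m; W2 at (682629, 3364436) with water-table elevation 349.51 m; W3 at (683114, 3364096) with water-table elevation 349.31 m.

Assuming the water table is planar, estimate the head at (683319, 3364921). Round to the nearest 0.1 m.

346.7 m

∂h/∂x = (349.51 − 348.43) / (682629 − 683114) = -0.002227
∂h/∂y = (349.31 − 348.43) / (3364096 − 3364436) = -0.002588
h(683319, 3364921) = 348.43 + (-0.002227)·(205) + (-0.002588)·(485) = 348.43 -0.456 -1.255 = 346.718 m.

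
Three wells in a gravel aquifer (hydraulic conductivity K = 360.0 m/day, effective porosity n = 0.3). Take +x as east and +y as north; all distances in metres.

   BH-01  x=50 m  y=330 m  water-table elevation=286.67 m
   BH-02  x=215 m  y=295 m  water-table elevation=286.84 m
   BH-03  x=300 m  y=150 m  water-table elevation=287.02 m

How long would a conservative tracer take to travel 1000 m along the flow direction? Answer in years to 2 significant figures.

2.0 years

Differences from BH-01: to BH-02 (Δx, Δy, Δh) = (165, -35, +0.17); to BH-03 = (250, -180, +0.35).
Solve a·Δx + b·Δy = Δh: det = 165·(-180) − 250·(-35) = -20950.
∂h/∂x = [(+0.17)·(-180) − (+0.35)·(-35)] / -20950 = +0.0008759
∂h/∂y = [165·(+0.35) − 250·(+0.17)] / -20950 = -0.0007279
|∇h| = √(0.0008759² + -0.0007279²) = 0.001139
Seepage velocity v = K·i/n = 360.0 × 0.001139 / 0.3 = 1.367 m/day.
t = 1000 / 1.367 = 731.5 days = 2 years.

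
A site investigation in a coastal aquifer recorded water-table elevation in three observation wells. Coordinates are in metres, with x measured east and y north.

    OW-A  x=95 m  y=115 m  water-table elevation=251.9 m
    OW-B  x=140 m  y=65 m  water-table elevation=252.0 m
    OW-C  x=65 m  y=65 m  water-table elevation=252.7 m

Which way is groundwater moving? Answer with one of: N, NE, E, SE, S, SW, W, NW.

Taking OW-A as reference: OW-B−OW-A = (45, -50, +0.1); OW-C−OW-A = (-30, -50, +0.8).
Solve a·Δx + b·Δy = Δh: det = 45·(-50) − (-30)·(-50) = -3750.
∂h/∂x = [(+0.1)·(-50) − (+0.8)·(-50)] / -3750 = -0.009333
∂h/∂y = [45·(+0.8) − (-30)·(+0.1)] / -3750 = -0.01040
Flow = −∇h = (+0.009333 east, +0.01040 north), which points northeast.

NE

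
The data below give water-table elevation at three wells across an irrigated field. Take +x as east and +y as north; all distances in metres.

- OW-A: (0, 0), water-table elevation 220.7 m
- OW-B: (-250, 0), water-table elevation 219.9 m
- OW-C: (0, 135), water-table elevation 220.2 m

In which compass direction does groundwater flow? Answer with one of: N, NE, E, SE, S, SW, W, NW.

NW

∂h/∂x = (219.9 − 220.7) / (-250 − 0) = +0.003200
∂h/∂y = (220.2 − 220.7) / (135 − 0) = -0.003704
Flow = −∇h = (-0.003200 east, +0.003704 north), which points northwest.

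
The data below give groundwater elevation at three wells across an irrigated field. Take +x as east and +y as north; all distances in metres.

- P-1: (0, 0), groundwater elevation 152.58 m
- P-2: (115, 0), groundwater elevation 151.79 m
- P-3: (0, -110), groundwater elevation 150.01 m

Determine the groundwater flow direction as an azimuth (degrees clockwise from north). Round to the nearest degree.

164°

∂h/∂x = (151.79 − 152.58) / (115 − 0) = -0.006870
∂h/∂y = (150.01 − 152.58) / (-110 − 0) = +0.02336
Flow direction (−∇h) has components (+0.006870 E, -0.02336 N).
Azimuth = atan2(E, N) = atan2(+0.006870, -0.02336) = 163.6° ≈ 164°.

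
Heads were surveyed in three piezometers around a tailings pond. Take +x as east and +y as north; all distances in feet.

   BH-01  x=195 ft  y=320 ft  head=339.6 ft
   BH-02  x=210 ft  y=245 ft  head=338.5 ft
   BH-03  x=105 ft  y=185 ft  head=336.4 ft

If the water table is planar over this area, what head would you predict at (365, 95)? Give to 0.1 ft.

337.6 ft

Three-point gradient (reference BH-01): Δ to BH-02 = (15, -75, -1.1), Δ to BH-03 = (-90, -135, -3.2).
∂h/∂x = +0.01043, ∂h/∂y = +0.01675 (det = -8775).
h(365, 95) = 339.6 + (+0.01043)·(170) + (+0.01675)·(-225) = 339.6 +1.773 -3.769 = 337.603 ft.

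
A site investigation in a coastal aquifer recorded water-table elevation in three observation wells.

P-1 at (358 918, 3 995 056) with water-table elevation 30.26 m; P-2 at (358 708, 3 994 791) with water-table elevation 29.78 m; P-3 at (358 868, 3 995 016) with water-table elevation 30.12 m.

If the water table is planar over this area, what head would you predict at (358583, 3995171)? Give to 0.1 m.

With h = a·x + b·y + c and P-1 as origin, the differences give:
  (-210)·a + (-265)·b = -0.48
  (-50)·a + (-40)·b = -0.14
Eliminate b (×(-40) and ×(-265), subtract): -4850·a = -17.900 → a = ∂h/∂x = +0.003691
Back-substitute: b = ∂h/∂y = -0.001113.
h(358583, 3995171) = 30.26 + (+0.003691)·(-335) + (-0.001113)·(115) = 30.26 -1.236 -0.128 = 28.896 m.

28.9 m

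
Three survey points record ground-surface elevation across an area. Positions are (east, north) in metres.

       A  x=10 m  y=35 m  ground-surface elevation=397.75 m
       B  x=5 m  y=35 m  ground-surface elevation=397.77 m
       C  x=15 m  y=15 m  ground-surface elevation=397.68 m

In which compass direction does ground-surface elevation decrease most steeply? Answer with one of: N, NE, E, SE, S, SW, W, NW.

SE

Three-point gradient (reference A): Δ to B = (-5, 0, +0.02), Δ to C = (5, -20, -0.07).
∂z/∂x = -0.004000, ∂z/∂y = +0.002500 (det = 100).
Steepest decrease is along −∇f = (+0.004000 E, -0.002500 N) → southeast.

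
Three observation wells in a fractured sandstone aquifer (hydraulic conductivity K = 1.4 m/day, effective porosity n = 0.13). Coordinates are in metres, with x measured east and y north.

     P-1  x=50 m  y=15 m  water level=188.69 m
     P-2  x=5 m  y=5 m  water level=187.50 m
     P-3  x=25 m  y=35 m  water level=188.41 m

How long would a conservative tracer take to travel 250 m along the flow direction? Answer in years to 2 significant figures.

2.3 years

Taking P-1 as reference: P-2−P-1 = (-45, -10, -1.19); P-3−P-1 = (-25, 20, -0.28).
Solve a·Δx + b·Δy = Δh: det = (-45)·20 − (-25)·(-10) = -1150.
∂h/∂x = [(-1.19)·20 − (-0.28)·(-10)] / -1150 = +0.02313
∂h/∂y = [(-45)·(-0.28) − (-25)·(-1.19)] / -1150 = +0.01491
|∇h| = √(0.02313² + 0.01491²) = 0.02752
Seepage velocity v = K·i/n = 1.4 × 0.02752 / 0.13 = 0.2964 m/day.
t = 250 / 0.2964 = 843.5 days = 2.31 years.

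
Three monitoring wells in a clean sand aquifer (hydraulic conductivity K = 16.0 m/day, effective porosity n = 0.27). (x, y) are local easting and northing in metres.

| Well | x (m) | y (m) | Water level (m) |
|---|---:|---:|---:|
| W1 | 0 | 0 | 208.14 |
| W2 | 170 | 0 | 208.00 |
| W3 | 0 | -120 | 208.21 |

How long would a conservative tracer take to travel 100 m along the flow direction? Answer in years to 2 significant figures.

4.6 years

∂h/∂x = (208.00 − 208.14) / (170 − 0) = -0.0008235
∂h/∂y = (208.21 − 208.14) / (-120 − 0) = -0.0005833
|∇h| = √(-0.0008235² + -0.0005833²) = 0.001009
Seepage velocity v = K·i/n = 16.0 × 0.001009 / 0.27 = 0.05979 m/day.
t = 100 / 0.05979 = 1673 days = 4.58 years.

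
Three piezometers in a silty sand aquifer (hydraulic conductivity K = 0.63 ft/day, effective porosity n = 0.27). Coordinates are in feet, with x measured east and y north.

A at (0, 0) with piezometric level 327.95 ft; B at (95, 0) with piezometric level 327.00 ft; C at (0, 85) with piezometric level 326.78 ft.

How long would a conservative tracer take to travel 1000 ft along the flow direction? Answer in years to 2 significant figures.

69 years

∂h/∂x = (327.00 − 327.95) / (95 − 0) = -0.010000
∂h/∂y = (326.78 − 327.95) / (85 − 0) = -0.01376
|∇h| = √(-0.010000² + -0.01376²) = 0.01701
Seepage velocity v = K·i/n = 0.63 × 0.01701 / 0.27 = 0.03969 ft/day.
t = 1000 / 0.03969 = 2.52e+04 days = 69 years.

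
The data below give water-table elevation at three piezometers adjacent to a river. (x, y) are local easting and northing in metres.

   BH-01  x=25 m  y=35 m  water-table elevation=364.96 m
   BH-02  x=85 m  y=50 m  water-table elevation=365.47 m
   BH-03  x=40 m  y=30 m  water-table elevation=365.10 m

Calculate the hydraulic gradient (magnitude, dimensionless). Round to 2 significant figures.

Taking BH-01 as reference: BH-02−BH-01 = (60, 15, +0.51); BH-03−BH-01 = (15, -5, +0.14).
Determinant of the coordinate differences = 60·(-5) − 15·15 = -525.
∂h/∂x = [(+0.51)·(-5) − (+0.14)·15] / -525 = +0.008857
∂h/∂y = [60·(+0.14) − 15·(+0.51)] / -525 = -0.001429
|∇h| = √(0.008857² + -0.001429²) = 0.008972

0.0090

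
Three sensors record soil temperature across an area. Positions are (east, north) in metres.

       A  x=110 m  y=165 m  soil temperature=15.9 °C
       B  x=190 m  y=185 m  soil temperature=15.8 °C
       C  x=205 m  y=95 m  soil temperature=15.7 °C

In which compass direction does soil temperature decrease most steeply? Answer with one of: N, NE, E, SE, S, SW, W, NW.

With T = a·x + b·y + c and A as origin, the differences give:
  80·a + 20·b = -0.1
  95·a + (-70)·b = -0.2
Eliminate b (×(-70) and ×20, subtract): -7500·a = 11.00 → a = ∂T/∂x = -0.001467
Back-substitute: b = ∂T/∂y = +0.0008667.
Steepest decrease is along −∇f = (+0.001467 E, -0.0008667 N) → southeast.

SE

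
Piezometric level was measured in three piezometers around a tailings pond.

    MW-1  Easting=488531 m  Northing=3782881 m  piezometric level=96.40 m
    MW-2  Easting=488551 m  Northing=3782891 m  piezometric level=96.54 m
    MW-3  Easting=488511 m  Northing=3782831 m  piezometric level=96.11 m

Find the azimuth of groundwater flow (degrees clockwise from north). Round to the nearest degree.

Three-point gradient (reference MW-1): Δ to MW-2 = (20, 10, +0.14), Δ to MW-3 = (-20, -50, -0.29).
∂h/∂x = +0.005125, ∂h/∂y = +0.003750 (det = -800).
Flow direction (−∇h) has components (-0.005125 E, -0.003750 N).
Azimuth = atan2(E, N) = atan2(-0.005125, -0.003750) = 233.8° ≈ 234°.

234°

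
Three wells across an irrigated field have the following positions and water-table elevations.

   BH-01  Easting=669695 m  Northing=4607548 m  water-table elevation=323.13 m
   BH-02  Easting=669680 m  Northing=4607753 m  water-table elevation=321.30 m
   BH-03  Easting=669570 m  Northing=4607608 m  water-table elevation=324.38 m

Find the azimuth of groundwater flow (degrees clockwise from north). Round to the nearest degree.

Three-point gradient (reference BH-01): Δ to BH-02 = (-15, 205, -1.83), Δ to BH-03 = (-125, 60, +1.25).
∂h/∂x = -0.01480, ∂h/∂y = -0.01001 (det = 24725).
Flow direction (−∇h) has components (+0.01480 E, +0.01001 N).
Azimuth = atan2(E, N) = atan2(+0.01480, +0.01001) = 55.9° ≈ 056°.

056°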